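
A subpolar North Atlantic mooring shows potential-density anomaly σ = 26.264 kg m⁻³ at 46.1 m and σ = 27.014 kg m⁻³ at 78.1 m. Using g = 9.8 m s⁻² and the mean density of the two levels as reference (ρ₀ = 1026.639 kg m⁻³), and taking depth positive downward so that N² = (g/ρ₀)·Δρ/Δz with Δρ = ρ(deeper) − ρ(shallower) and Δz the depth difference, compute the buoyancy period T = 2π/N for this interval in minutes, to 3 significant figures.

7.00 min

Δρ = 1027.014 − 1026.264 = 0.750 kg m⁻³ over Δz = 78.1 − 46.1 = 32 m.
N² = (9.8/1026.639) × (0.750/32) = 2.2373 × 10⁻⁴ s⁻².
N = √(2.2373 × 10⁻⁴) = 0.014958 rad s⁻¹, so T = 2π/N = 420.06 s = 7.0010 min ≈ 7.00 min.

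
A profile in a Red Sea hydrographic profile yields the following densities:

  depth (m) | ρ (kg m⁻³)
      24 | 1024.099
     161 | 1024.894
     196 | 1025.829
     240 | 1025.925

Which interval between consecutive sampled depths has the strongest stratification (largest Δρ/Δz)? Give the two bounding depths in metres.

161–196 m

Compute the density gradient over each adjacent pair:
  24–161 m: Δρ/Δz = 0.795/137 = 5.8 × 10⁻³ kg m⁻⁴
  161–196 m: Δρ/Δz = 0.935/35 = 0.027 kg m⁻⁴
  196–240 m: Δρ/Δz = 0.096/44 = 2.2 × 10⁻³ kg m⁻⁴
The largest gradient is in the 161–196 m interval — the pycnocline.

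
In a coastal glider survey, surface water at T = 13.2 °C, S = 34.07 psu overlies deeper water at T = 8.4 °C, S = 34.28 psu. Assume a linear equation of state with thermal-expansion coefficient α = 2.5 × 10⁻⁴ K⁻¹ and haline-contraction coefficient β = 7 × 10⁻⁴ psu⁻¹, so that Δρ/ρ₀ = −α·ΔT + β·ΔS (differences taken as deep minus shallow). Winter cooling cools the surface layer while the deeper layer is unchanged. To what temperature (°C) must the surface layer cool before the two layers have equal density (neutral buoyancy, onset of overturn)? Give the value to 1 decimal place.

Neutral buoyancy requires Δρ = 0, i.e. −α(T_deep − T_surf′) + β(S_deep − S_surf) = 0.
T_surf′ = T_deep − (β/α)·ΔS = 8.4 − (7 × 10⁻⁴/2.5 × 10⁻⁴)·(+0.21) = 7.812 °C.
Cooling required: 13.2 − (7.812) = 5.388 °C.

7.8 °C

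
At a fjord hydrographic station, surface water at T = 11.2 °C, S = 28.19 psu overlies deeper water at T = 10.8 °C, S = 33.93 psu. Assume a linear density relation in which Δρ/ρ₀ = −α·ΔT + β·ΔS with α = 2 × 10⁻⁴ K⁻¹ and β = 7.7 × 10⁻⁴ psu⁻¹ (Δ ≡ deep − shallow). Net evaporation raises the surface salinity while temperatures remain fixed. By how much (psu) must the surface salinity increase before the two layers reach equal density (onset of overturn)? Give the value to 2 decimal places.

Neutral buoyancy requires −α(T_deep − T_surf) + β(S_deep − S_surf′) = 0.
S_surf′ = S_deep − (α/β)·ΔT = 33.93 − (2 × 10⁻⁴/7.7 × 10⁻⁴)·(-0.4) = 34.0339 psu.
Increase required: 34.0339 − 28.19 = 5.8439 psu.

5.84 psu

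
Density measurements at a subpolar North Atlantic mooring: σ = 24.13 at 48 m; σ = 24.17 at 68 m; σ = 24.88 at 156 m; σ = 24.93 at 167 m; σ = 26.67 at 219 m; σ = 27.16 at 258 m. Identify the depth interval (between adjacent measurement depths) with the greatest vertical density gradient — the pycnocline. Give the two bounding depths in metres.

Compute the density gradient over each adjacent pair:
  48–68 m: Δρ/Δz = 0.04/20 = 2.0 × 10⁻³ kg m⁻⁴
  68–156 m: Δρ/Δz = 0.71/88 = 8.1 × 10⁻³ kg m⁻⁴
  156–167 m: Δρ/Δz = 0.05/11 = 4.5 × 10⁻³ kg m⁻⁴
  167–219 m: Δρ/Δz = 1.74/52 = 0.033 kg m⁻⁴
  219–258 m: Δρ/Δz = 0.49/39 = 0.013 kg m⁻⁴
The largest gradient is in the 167–219 m interval — the pycnocline.

167–219 m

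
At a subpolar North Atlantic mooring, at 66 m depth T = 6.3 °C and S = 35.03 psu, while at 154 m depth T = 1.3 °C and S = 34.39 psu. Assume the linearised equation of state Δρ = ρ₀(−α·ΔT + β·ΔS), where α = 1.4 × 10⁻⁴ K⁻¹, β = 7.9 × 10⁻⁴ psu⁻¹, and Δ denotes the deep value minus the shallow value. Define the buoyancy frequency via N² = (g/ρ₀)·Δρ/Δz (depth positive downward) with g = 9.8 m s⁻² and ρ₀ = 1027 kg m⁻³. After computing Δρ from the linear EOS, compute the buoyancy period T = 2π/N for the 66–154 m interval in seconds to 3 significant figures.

ΔT = -5.0 K, ΔS = -0.64 psu (deep − shallow).
Δρ/ρ₀ = −αΔT + βΔS = 7.00 × 10⁻⁴ − 5.056 × 10⁻⁴ = 1.944 × 10⁻⁴, so Δρ ≈ 0.1996 kg m⁻³.
N² = (g/ρ₀)·Δρ/Δz = g·(Δρ/ρ₀)/Δz = 9.8 × 1.944 × 10⁻⁴ / 88 = 2.1649 × 10⁻⁵ s⁻².
N = √(2.1649 × 10⁻⁵) = 4.6528 × 10⁻³ rad s⁻¹ → T = 2π/N = 1.3504 × 10³ s ≈ 1.35 × 10³ s.

1.35 × 10³ s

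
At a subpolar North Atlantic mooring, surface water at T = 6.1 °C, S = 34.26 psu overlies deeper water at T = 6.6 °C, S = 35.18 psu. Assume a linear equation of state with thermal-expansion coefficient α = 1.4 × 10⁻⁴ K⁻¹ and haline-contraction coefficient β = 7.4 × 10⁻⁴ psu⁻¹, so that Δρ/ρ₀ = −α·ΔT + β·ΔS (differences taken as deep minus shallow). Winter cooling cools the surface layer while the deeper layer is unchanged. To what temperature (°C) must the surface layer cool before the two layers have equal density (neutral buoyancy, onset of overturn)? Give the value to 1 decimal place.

Neutral buoyancy requires Δρ = 0, i.e. −α(T_deep − T_surf′) + β(S_deep − S_surf) = 0.
T_surf′ = T_deep − (β/α)·ΔS = 6.6 − (7.4 × 10⁻⁴/1.4 × 10⁻⁴)·(+0.92) = 1.737 °C.
Cooling required: 6.1 − (1.737) = 4.363 °C.

1.7 °C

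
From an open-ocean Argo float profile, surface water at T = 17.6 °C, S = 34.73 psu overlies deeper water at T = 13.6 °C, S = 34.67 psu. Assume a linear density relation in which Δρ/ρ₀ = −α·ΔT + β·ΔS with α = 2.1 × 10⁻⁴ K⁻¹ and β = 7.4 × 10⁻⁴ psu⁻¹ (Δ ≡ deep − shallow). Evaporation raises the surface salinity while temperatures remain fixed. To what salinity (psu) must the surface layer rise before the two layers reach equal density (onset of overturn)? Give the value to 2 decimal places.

35.81 psu

Neutral buoyancy requires −α(T_deep − T_surf) + β(S_deep − S_surf′) = 0.
S_surf′ = S_deep − (α/β)·ΔT = 34.67 − (2.1 × 10⁻⁴/7.4 × 10⁻⁴)·(-4.0) = 35.8051 psu.
Increase required: 35.8051 − 34.73 = 1.0751 psu.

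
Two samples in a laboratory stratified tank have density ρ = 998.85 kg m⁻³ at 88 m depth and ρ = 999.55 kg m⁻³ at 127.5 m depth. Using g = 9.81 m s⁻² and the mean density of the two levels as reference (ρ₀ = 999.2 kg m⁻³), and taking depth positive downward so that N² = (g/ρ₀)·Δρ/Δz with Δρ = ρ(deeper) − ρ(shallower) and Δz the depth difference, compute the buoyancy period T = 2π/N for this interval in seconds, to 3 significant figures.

476 s

Δρ = 999.55 − 998.85 = 0.70 kg m⁻³ over Δz = 127.5 − 88 = 39.5 m.
N² = (9.81/999.2) × (0.70/39.5) = 1.7399 × 10⁻⁴ s⁻².
N = √(1.7399 × 10⁻⁴) = 0.013191 rad s⁻¹, so T = 2π/N = 476.32 s ≈ 476 s.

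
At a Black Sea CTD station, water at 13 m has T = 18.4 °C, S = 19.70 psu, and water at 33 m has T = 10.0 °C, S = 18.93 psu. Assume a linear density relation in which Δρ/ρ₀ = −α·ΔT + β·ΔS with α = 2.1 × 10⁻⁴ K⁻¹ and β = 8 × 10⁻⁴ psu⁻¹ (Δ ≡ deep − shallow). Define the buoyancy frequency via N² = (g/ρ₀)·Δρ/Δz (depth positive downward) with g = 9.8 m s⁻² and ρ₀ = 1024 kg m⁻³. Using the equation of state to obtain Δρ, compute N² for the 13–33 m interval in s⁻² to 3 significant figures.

5.63 × 10⁻⁴ s⁻²

ΔT = -8.4 K, ΔS = -0.77 psu (deep − shallow).
Δρ/ρ₀ = −αΔT + βΔS = 1.764 × 10⁻³ − 6.16 × 10⁻⁴ = 1.148 × 10⁻³, so Δρ ≈ 1.176 kg m⁻³.
N² = (g/ρ₀)·Δρ/Δz = g·(Δρ/ρ₀)/Δz = 9.8 × 1.148 × 10⁻³ / 20 = 5.6252 × 10⁻⁴ s⁻² ≈ 5.63 × 10⁻⁴ s⁻².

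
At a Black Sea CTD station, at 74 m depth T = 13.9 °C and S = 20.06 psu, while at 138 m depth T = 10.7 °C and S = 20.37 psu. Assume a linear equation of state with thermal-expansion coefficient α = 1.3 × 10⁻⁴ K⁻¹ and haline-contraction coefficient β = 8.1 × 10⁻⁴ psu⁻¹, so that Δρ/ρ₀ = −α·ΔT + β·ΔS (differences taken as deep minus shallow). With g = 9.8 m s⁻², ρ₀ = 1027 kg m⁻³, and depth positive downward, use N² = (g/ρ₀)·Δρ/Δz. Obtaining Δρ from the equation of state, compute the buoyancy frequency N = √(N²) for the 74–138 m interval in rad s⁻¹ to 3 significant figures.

ΔT = -3.2 K, ΔS = +0.31 psu (deep − shallow).
Δρ/ρ₀ = −αΔT + βΔS = 4.16 × 10⁻⁴ + 2.511 × 10⁻⁴ = 6.671 × 10⁻⁴, so Δρ ≈ 0.6851 kg m⁻³.
N² = (g/ρ₀)·Δρ/Δz = g·(Δρ/ρ₀)/Δz = 9.8 × 6.671 × 10⁻⁴ / 64 = 1.0215 × 10⁻⁴ s⁻².
N = √(1.0215 × 10⁻⁴) = 0.010107 rad s⁻¹ ≈ 0.0101 rad s⁻¹.

0.0101 rad s⁻¹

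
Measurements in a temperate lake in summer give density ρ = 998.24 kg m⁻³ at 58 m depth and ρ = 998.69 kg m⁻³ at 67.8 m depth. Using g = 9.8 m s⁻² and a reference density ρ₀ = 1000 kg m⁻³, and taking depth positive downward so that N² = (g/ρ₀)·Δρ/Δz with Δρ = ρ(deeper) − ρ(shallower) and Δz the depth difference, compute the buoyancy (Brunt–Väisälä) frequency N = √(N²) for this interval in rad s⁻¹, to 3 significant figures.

0.0212 rad s⁻¹

Δρ = 998.69 − 998.24 = 0.45 kg m⁻³ over Δz = 67.8 − 58 = 9.8 m.
N² = (9.8/1000) × (0.45/9.8) = 4.5000 × 10⁻⁴ s⁻².
N = √(4.5000 × 10⁻⁴) = 0.021213 rad s⁻¹ ≈ 0.0212 rad s⁻¹.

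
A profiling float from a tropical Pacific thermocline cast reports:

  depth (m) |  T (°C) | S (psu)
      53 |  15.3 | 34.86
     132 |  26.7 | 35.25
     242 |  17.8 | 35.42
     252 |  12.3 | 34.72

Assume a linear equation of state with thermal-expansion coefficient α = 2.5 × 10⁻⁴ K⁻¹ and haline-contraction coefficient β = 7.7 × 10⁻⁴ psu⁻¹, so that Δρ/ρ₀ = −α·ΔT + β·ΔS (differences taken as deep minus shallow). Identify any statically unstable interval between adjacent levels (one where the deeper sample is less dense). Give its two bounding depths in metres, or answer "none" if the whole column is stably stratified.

Evaluate Δρ/ρ₀ = −αΔT + βΔS across each adjacent pair:
  53–132 m: −αΔT+βΔS = −(2.5 × 10⁻⁴)(+11.4)+(7.7 × 10⁻⁴)(+0.39) = -2.5 × 10⁻³ → UNSTABLE
  132–242 m: −αΔT+βΔS = −(2.5 × 10⁻⁴)(-8.9)+(7.7 × 10⁻⁴)(+0.17) = 2.4 × 10⁻³ → stable
  242–252 m: −αΔT+βΔS = −(2.5 × 10⁻⁴)(-5.5)+(7.7 × 10⁻⁴)(-0.70) = 8.4 × 10⁻⁴ → stable
The 53–132 m interval has Δρ < 0: lighter water underlies denser water.

53–132 m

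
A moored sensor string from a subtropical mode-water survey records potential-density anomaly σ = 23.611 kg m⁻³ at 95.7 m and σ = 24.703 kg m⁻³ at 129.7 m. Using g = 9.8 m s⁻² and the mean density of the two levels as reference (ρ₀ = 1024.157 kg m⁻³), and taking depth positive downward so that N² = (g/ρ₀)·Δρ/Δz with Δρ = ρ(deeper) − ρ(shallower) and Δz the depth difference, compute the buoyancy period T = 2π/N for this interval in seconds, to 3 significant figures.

358 s

Δρ = 1024.703 − 1023.611 = 1.092 kg m⁻³ over Δz = 129.7 − 95.7 = 34 m.
N² = (9.8/1024.157) × (1.092/34) = 3.0733 × 10⁻⁴ s⁻².
N = √(3.0733 × 10⁻⁴) = 0.017531 rad s⁻¹, so T = 2π/N = 358.40 s ≈ 358 s.
Since Δρ > 0 the layer is stably stratified.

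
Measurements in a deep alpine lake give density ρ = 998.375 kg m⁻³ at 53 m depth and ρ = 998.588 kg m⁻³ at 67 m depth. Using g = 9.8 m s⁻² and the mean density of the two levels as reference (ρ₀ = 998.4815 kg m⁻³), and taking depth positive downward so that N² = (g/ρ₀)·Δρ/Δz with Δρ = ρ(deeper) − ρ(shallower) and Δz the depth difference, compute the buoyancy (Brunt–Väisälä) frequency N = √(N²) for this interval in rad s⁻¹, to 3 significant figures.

0.0122 rad s⁻¹

Δρ = 998.588 − 998.375 = 0.213 kg m⁻³ over Δz = 67 − 53 = 14 m.
N² = (9.8/998.4815) × (0.213/14) = 1.4933 × 10⁻⁴ s⁻².
N = √(1.4933 × 10⁻⁴) = 0.012220 rad s⁻¹ ≈ 0.0122 rad s⁻¹.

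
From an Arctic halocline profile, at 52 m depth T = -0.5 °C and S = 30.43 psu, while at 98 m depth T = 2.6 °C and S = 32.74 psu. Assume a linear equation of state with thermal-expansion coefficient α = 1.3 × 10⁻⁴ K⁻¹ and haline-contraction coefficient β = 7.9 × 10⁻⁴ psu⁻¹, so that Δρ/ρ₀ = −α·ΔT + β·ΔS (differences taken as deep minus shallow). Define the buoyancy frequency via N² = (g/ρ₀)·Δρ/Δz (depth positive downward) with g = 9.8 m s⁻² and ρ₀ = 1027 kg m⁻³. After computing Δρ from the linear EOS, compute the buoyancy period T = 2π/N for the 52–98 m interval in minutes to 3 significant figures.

6.02 min

ΔT = +3.1 K, ΔS = +2.31 psu (deep − shallow).
Δρ/ρ₀ = −αΔT + βΔS = -4.03 × 10⁻⁴ + 1.8249 × 10⁻³ = 1.4219 × 10⁻³, so Δρ ≈ 1.460 kg m⁻³.
N² = (g/ρ₀)·Δρ/Δz = g·(Δρ/ρ₀)/Δz = 9.8 × 1.4219 × 10⁻³ / 46 = 3.0293 × 10⁻⁴ s⁻².
N = √(3.0293 × 10⁻⁴) = 0.017405 rad s⁻¹ → T = 2π/N = 361.00 s = 6.0167 min ≈ 6.02 min.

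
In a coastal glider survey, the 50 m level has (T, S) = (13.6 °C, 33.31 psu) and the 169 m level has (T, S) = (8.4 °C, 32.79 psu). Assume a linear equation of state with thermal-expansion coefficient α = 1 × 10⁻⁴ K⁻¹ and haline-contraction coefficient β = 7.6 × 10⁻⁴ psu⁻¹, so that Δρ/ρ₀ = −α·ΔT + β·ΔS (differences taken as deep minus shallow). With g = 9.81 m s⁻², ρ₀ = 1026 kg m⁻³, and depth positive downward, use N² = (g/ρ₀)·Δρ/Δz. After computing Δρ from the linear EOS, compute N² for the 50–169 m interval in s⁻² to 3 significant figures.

ΔT = -5.2 K, ΔS = -0.52 psu (deep − shallow).
Δρ/ρ₀ = −αΔT + βΔS = 5.20 × 10⁻⁴ − 3.952 × 10⁻⁴ = 1.248 × 10⁻⁴, so Δρ ≈ 0.1280 kg m⁻³.
N² = (g/ρ₀)·Δρ/Δz = g·(Δρ/ρ₀)/Δz = 9.81 × 1.248 × 10⁻⁴ / 119 = 1.0288 × 10⁻⁵ s⁻² ≈ 1.03 × 10⁻⁵ s⁻².

1.03 × 10⁻⁵ s⁻²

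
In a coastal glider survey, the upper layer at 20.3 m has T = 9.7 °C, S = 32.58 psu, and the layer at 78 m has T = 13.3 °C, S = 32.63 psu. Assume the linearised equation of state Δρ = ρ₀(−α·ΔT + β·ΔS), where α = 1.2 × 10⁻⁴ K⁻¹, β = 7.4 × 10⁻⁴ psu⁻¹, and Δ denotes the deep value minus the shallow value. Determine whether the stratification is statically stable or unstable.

ΔT = 13.3 − 9.7 = +3.6 K and ΔS = 32.63 − 32.58 = +0.05 psu (deep − shallow).
−αΔT = -4.32 × 10⁻⁴; βΔS = 3.70 × 10⁻⁵; sum Δρ/ρ₀ = -3.95 × 10⁻⁴.
Δρ/ρ₀ < 0, so Δρ < 0: deeper water is lighter → statically unstable; the column would overturn.

unstable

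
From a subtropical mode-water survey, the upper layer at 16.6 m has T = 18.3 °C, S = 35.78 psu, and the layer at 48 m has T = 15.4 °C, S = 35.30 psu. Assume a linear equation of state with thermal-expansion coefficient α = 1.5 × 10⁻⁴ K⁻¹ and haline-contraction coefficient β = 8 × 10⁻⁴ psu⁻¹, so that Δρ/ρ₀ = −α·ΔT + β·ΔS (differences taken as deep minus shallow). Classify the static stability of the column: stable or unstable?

stable

ΔT = 15.4 − 18.3 = -2.9 K and ΔS = 35.30 − 35.78 = -0.48 psu (deep − shallow).
−αΔT = 4.35 × 10⁻⁴; βΔS = -3.84 × 10⁻⁴; sum Δρ/ρ₀ = 5.10 × 10⁻⁵.
Δρ/ρ₀ > 0, so Δρ > 0: deeper water is denser → statically stable.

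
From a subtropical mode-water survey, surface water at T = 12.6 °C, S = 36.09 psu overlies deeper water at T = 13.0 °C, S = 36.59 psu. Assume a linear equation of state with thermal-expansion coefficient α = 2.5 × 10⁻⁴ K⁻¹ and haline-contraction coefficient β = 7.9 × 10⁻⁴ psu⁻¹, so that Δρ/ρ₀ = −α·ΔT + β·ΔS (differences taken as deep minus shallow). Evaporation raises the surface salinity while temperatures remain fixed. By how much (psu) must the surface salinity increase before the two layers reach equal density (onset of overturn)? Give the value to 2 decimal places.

0.37 psu

Neutral buoyancy requires −α(T_deep − T_surf) + β(S_deep − S_surf′) = 0.
S_surf′ = S_deep − (α/β)·ΔT = 36.59 − (2.5 × 10⁻⁴/7.9 × 10⁻⁴)·(+0.4) = 36.4634 psu.
Increase required: 36.4634 − 36.09 = 0.3734 psu.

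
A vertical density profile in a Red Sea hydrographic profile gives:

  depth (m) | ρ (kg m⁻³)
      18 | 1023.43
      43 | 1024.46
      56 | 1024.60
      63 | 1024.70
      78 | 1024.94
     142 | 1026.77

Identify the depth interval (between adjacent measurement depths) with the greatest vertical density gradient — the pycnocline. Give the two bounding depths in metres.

18–43 m

Compute the density gradient over each adjacent pair:
  18–43 m: Δρ/Δz = 1.03/25 = 0.041 kg m⁻⁴
  43–56 m: Δρ/Δz = 0.14/13 = 0.011 kg m⁻⁴
  56–63 m: Δρ/Δz = 0.10/7 = 0.014 kg m⁻⁴
  63–78 m: Δρ/Δz = 0.24/15 = 0.016 kg m⁻⁴
  78–142 m: Δρ/Δz = 1.83/64 = 0.029 kg m⁻⁴
The largest gradient is in the 18–43 m interval — the pycnocline.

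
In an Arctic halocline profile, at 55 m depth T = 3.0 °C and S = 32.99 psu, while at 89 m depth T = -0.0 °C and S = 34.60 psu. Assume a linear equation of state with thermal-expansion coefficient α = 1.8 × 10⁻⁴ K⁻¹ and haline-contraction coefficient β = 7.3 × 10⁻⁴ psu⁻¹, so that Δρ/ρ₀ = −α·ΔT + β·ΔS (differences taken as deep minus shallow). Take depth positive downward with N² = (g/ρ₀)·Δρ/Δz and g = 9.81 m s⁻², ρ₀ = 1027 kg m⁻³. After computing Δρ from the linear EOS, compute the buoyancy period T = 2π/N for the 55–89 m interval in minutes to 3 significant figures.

4.71 min

ΔT = -3.0 K, ΔS = +1.61 psu (deep − shallow).
Δρ/ρ₀ = −αΔT + βΔS = 5.40 × 10⁻⁴ + 1.1753 × 10⁻³ = 1.7153 × 10⁻³, so Δρ ≈ 1.762 kg m⁻³.
N² = (g/ρ₀)·Δρ/Δz = g·(Δρ/ρ₀)/Δz = 9.81 × 1.7153 × 10⁻³ / 34 = 4.9491 × 10⁻⁴ s⁻².
N = √(4.9491 × 10⁻⁴) = 0.022247 rad s⁻¹ → T = 2π/N = 282.43 s = 4.7072 min ≈ 4.71 min.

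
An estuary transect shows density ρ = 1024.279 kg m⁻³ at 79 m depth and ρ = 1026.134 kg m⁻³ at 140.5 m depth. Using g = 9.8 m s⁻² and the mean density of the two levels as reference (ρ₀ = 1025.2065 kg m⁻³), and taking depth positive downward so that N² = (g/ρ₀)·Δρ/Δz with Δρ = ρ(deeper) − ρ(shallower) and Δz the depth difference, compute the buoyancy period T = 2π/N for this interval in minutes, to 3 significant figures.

6.17 min

Δρ = 1026.134 − 1024.279 = 1.855 kg m⁻³ over Δz = 140.5 − 79 = 61.5 m.
N² = (9.8/1025.2065) × (1.855/61.5) = 2.8833 × 10⁻⁴ s⁻².
N = √(2.8833 × 10⁻⁴) = 0.016980 rad s⁻¹, so T = 2π/N = 370.03 s = 6.1672 min ≈ 6.17 min.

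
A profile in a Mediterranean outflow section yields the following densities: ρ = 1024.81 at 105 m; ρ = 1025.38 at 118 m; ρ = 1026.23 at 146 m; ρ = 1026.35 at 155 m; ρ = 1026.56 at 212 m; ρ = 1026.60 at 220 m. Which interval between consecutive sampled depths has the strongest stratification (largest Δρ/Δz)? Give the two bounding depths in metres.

Compute the density gradient over each adjacent pair:
  105–118 m: Δρ/Δz = 0.57/13 = 0.044 kg m⁻⁴
  118–146 m: Δρ/Δz = 0.85/28 = 0.030 kg m⁻⁴
  146–155 m: Δρ/Δz = 0.12/9 = 0.013 kg m⁻⁴
  155–212 m: Δρ/Δz = 0.21/57 = 3.7 × 10⁻³ kg m⁻⁴
  212–220 m: Δρ/Δz = 0.04/8 = 5.0 × 10⁻³ kg m⁻⁴
The largest gradient is in the 105–118 m interval — the pycnocline.

105–118 m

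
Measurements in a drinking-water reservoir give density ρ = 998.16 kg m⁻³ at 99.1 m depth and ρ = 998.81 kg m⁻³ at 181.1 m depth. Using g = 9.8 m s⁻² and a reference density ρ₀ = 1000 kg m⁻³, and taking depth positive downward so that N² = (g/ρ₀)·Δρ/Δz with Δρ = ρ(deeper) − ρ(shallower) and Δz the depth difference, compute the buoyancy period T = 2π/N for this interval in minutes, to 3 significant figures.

11.9 min

Δρ = 998.81 − 998.16 = 0.65 kg m⁻³ over Δz = 181.1 − 99.1 = 82 m.
N² = (9.8/1000) × (0.65/82) = 7.7683 × 10⁻⁵ s⁻².
N = √(7.7683 × 10⁻⁵) = 8.8138 × 10⁻³ rad s⁻¹, so T = 2π/N = 712.88 s = 11.881 min ≈ 11.9 min.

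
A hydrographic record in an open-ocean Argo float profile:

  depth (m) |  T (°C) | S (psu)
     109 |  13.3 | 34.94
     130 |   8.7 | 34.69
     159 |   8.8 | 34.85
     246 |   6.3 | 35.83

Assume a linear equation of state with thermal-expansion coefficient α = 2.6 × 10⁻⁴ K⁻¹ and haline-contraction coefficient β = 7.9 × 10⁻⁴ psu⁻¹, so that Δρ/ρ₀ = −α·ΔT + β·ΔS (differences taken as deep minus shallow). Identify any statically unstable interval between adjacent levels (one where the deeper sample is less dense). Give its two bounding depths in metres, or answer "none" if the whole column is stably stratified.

Evaluate Δρ/ρ₀ = −αΔT + βΔS across each adjacent pair:
  109–130 m: −αΔT+βΔS = −(2.6 × 10⁻⁴)(-4.6)+(7.9 × 10⁻⁴)(-0.25) = 1.0 × 10⁻³ → stable
  130–159 m: −αΔT+βΔS = −(2.6 × 10⁻⁴)(+0.1)+(7.9 × 10⁻⁴)(+0.16) = 1.0 × 10⁻⁴ → stable
  159–246 m: −αΔT+βΔS = −(2.6 × 10⁻⁴)(-2.5)+(7.9 × 10⁻⁴)(+0.98) = 1.4 × 10⁻³ → stable
Every interval has Δρ > 0: the column is stably stratified throughout.

none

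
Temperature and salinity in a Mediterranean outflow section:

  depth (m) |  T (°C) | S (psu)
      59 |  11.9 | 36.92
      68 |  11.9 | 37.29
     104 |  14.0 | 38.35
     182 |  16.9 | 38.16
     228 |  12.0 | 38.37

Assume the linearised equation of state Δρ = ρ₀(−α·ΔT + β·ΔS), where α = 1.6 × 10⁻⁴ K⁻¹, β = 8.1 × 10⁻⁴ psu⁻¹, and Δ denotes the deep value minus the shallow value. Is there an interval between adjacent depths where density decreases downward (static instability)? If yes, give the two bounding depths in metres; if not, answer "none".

104–182 m

Evaluate Δρ/ρ₀ = −αΔT + βΔS across each adjacent pair:
  59–68 m: −αΔT+βΔS = −(1.6 × 10⁻⁴)(+0.0)+(8.1 × 10⁻⁴)(+0.37) = 3.0 × 10⁻⁴ → stable
  68–104 m: −αΔT+βΔS = −(1.6 × 10⁻⁴)(+2.1)+(8.1 × 10⁻⁴)(+1.06) = 5.2 × 10⁻⁴ → stable
  104–182 m: −αΔT+βΔS = −(1.6 × 10⁻⁴)(+2.9)+(8.1 × 10⁻⁴)(-0.19) = -6.2 × 10⁻⁴ → UNSTABLE
  182–228 m: −αΔT+βΔS = −(1.6 × 10⁻⁴)(-4.9)+(8.1 × 10⁻⁴)(+0.21) = 9.5 × 10⁻⁴ → stable
The 104–182 m interval has Δρ < 0: lighter water underlies denser water.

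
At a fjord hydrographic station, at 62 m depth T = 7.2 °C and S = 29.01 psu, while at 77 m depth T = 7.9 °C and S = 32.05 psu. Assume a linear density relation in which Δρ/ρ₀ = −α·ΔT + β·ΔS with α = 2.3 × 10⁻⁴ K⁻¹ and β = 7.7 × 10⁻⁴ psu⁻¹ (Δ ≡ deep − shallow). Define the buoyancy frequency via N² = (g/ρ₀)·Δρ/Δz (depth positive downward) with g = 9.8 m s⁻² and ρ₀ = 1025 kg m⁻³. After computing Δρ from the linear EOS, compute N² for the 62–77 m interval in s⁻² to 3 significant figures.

ΔT = +0.7 K, ΔS = +3.04 psu (deep − shallow).
Δρ/ρ₀ = −αΔT + βΔS = -1.61 × 10⁻⁴ + 2.3408 × 10⁻³ = 2.1798 × 10⁻³, so Δρ ≈ 2.234 kg m⁻³.
N² = (g/ρ₀)·Δρ/Δz = g·(Δρ/ρ₀)/Δz = 9.8 × 2.1798 × 10⁻³ / 15 = 1.4241 × 10⁻³ s⁻² ≈ 1.42 × 10⁻³ s⁻².

1.42 × 10⁻³ s⁻²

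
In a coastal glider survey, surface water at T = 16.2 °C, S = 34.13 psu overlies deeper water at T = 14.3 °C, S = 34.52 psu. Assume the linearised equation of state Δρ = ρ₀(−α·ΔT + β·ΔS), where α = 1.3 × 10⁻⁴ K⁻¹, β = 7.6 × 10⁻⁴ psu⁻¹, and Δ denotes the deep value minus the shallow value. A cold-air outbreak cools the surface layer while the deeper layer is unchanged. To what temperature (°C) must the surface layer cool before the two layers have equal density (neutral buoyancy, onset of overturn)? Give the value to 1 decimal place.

Neutral buoyancy requires Δρ = 0, i.e. −α(T_deep − T_surf′) + β(S_deep − S_surf) = 0.
T_surf′ = T_deep − (β/α)·ΔS = 14.3 − (7.6 × 10⁻⁴/1.3 × 10⁻⁴)·(+0.39) = 12.020 °C.
Cooling required: 16.2 − (12.020) = 4.180 °C.

12.0 °C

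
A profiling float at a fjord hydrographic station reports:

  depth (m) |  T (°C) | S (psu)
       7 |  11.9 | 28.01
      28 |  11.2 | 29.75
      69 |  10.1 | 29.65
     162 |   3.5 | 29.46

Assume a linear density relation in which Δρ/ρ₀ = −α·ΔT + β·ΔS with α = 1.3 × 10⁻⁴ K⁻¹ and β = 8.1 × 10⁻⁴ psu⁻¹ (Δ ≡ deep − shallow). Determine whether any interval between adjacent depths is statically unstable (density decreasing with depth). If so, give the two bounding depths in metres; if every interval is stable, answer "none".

none

Evaluate Δρ/ρ₀ = −αΔT + βΔS across each adjacent pair:
  7–28 m: −αΔT+βΔS = −(1.3 × 10⁻⁴)(-0.7)+(8.1 × 10⁻⁴)(+1.74) = 1.5 × 10⁻³ → stable
  28–69 m: −αΔT+βΔS = −(1.3 × 10⁻⁴)(-1.1)+(8.1 × 10⁻⁴)(-0.10) = 6.2 × 10⁻⁵ → stable
  69–162 m: −αΔT+βΔS = −(1.3 × 10⁻⁴)(-6.6)+(8.1 × 10⁻⁴)(-0.19) = 7.0 × 10⁻⁴ → stable
Every interval has Δρ > 0: the column is stably stratified throughout.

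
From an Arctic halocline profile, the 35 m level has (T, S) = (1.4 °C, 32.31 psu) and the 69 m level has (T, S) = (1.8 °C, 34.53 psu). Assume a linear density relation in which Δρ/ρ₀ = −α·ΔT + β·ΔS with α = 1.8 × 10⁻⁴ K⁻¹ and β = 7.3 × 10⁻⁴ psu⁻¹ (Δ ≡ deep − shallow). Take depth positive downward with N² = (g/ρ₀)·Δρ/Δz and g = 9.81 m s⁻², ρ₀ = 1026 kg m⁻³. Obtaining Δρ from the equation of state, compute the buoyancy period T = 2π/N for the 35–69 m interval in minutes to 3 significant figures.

ΔT = +0.4 K, ΔS = +2.22 psu (deep − shallow).
Δρ/ρ₀ = −αΔT + βΔS = -7.20 × 10⁻⁵ + 1.6206 × 10⁻³ = 1.5486 × 10⁻³, so Δρ ≈ 1.589 kg m⁻³.
N² = (g/ρ₀)·Δρ/Δz = g·(Δρ/ρ₀)/Δz = 9.81 × 1.5486 × 10⁻³ / 34 = 4.4682 × 10⁻⁴ s⁻².
N = √(4.4682 × 10⁻⁴) = 0.021138 rad s⁻¹ → T = 2π/N = 297.25 s = 4.9542 min ≈ 4.95 min.

4.95 min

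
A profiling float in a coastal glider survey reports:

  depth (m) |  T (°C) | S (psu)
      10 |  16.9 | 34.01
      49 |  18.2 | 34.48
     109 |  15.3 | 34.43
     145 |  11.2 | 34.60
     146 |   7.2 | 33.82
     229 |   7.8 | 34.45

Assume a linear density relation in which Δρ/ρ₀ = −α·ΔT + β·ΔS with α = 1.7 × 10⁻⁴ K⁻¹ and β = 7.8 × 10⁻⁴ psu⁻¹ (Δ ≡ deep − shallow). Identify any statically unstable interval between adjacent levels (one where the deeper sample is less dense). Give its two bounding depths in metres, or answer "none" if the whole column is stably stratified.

Evaluate Δρ/ρ₀ = −αΔT + βΔS across each adjacent pair:
  10–49 m: −αΔT+βΔS = −(1.7 × 10⁻⁴)(+1.3)+(7.8 × 10⁻⁴)(+0.47) = 1.5 × 10⁻⁴ → stable
  49–109 m: −αΔT+βΔS = −(1.7 × 10⁻⁴)(-2.9)+(7.8 × 10⁻⁴)(-0.05) = 4.5 × 10⁻⁴ → stable
  109–145 m: −αΔT+βΔS = −(1.7 × 10⁻⁴)(-4.1)+(7.8 × 10⁻⁴)(+0.17) = 8.3 × 10⁻⁴ → stable
  145–146 m: −αΔT+βΔS = −(1.7 × 10⁻⁴)(-4.0)+(7.8 × 10⁻⁴)(-0.78) = 7.2 × 10⁻⁵ → stable
  146–229 m: −αΔT+βΔS = −(1.7 × 10⁻⁴)(+0.6)+(7.8 × 10⁻⁴)(+0.63) = 3.9 × 10⁻⁴ → stable
Every interval has Δρ > 0: the column is stably stratified throughout.

none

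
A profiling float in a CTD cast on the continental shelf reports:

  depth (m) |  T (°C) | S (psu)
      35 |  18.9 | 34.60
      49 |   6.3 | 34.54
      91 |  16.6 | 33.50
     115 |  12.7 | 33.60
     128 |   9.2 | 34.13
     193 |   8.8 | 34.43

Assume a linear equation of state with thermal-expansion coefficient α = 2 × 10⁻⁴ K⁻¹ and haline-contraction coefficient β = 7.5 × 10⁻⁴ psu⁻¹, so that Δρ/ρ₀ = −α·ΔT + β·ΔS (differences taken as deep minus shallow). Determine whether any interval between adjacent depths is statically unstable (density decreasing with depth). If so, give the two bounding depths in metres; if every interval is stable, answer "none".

49–91 m

Evaluate Δρ/ρ₀ = −αΔT + βΔS across each adjacent pair:
  35–49 m: −αΔT+βΔS = −(2 × 10⁻⁴)(-12.6)+(7.5 × 10⁻⁴)(-0.06) = 2.5 × 10⁻³ → stable
  49–91 m: −αΔT+βΔS = −(2 × 10⁻⁴)(+10.3)+(7.5 × 10⁻⁴)(-1.04) = -2.8 × 10⁻³ → UNSTABLE
  91–115 m: −αΔT+βΔS = −(2 × 10⁻⁴)(-3.9)+(7.5 × 10⁻⁴)(+0.10) = 8.5 × 10⁻⁴ → stable
  115–128 m: −αΔT+βΔS = −(2 × 10⁻⁴)(-3.5)+(7.5 × 10⁻⁴)(+0.53) = 1.1 × 10⁻³ → stable
  128–193 m: −αΔT+βΔS = −(2 × 10⁻⁴)(-0.4)+(7.5 × 10⁻⁴)(+0.30) = 3.0 × 10⁻⁴ → stable
The 49–91 m interval has Δρ < 0: lighter water underlies denser water.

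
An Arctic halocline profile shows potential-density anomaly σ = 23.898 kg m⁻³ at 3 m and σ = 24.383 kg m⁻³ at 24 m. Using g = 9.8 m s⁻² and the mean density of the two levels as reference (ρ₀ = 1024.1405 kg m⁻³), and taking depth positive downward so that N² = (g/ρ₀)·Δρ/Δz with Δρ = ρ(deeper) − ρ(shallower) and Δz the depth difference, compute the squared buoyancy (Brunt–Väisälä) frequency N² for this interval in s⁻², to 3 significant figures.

2.21 × 10⁻⁴ s⁻²

Δρ = 1024.383 − 1023.898 = 0.485 kg m⁻³ over Δz = 24 − 3 = 21 m.
N² = (9.8/1024.1405) × (0.485/21) = 2.2100 × 10⁻⁴ s⁻² ≈ 2.21 × 10⁻⁴ s⁻².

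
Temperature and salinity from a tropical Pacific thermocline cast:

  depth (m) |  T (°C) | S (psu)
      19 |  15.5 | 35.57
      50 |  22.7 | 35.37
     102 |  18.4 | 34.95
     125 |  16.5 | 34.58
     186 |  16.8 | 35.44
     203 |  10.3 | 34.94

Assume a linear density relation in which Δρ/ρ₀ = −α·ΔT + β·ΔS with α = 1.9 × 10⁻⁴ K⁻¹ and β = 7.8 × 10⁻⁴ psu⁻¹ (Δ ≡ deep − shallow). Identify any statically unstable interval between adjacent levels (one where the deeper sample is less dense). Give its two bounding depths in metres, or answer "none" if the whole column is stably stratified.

Evaluate Δρ/ρ₀ = −αΔT + βΔS across each adjacent pair:
  19–50 m: −αΔT+βΔS = −(1.9 × 10⁻⁴)(+7.2)+(7.8 × 10⁻⁴)(-0.20) = -1.5 × 10⁻³ → UNSTABLE
  50–102 m: −αΔT+βΔS = −(1.9 × 10⁻⁴)(-4.3)+(7.8 × 10⁻⁴)(-0.42) = 4.9 × 10⁻⁴ → stable
  102–125 m: −αΔT+βΔS = −(1.9 × 10⁻⁴)(-1.9)+(7.8 × 10⁻⁴)(-0.37) = 7.2 × 10⁻⁵ → stable
  125–186 m: −αΔT+βΔS = −(1.9 × 10⁻⁴)(+0.3)+(7.8 × 10⁻⁴)(+0.86) = 6.1 × 10⁻⁴ → stable
  186–203 m: −αΔT+βΔS = −(1.9 × 10⁻⁴)(-6.5)+(7.8 × 10⁻⁴)(-0.50) = 8.5 × 10⁻⁴ → stable
The 19–50 m interval has Δρ < 0: lighter water underlies denser water.

19–50 m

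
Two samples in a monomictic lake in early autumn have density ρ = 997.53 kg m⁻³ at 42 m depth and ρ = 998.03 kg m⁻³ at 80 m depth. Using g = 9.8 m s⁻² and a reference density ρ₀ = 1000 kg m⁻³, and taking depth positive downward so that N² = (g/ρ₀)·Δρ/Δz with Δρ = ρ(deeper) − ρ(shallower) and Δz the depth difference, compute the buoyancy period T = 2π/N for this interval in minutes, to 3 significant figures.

9.22 min

Δρ = 998.03 − 997.53 = 0.50 kg m⁻³ over Δz = 80 − 42 = 38 m.
N² = (9.8/1000) × (0.50/38) = 1.2895 × 10⁻⁴ s⁻².
N = √(1.2895 × 10⁻⁴) = 0.011356 rad s⁻¹, so T = 2π/N = 553.29 s = 9.2215 min ≈ 9.22 min.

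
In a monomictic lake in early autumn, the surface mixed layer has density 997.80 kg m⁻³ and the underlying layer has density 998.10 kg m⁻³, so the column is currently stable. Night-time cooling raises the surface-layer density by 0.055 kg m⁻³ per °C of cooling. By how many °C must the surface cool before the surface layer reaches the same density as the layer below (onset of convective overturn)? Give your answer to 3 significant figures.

Density deficit of the surface layer: 998.10 − 997.80 = 0.3 kg m⁻³.
Required change = 0.3 / 0.055 = 5.45 °C.

5.45 °C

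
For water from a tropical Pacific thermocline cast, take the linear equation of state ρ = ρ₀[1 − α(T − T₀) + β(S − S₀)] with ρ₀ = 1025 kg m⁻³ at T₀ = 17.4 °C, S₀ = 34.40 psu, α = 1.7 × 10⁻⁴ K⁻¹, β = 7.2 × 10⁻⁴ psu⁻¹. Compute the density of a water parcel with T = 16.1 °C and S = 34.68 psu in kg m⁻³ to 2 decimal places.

T − T₀ = -1.3 K, S − S₀ = +0.28 psu.
Bracket = 1 − α·(-1.3) + β·(+0.28) = 1 + (4.226 × 10⁻⁴) = 1.0004226.
ρ = 1025 × 1.0004226 = 1025.43 kg m⁻³.

1025.43 kg m⁻³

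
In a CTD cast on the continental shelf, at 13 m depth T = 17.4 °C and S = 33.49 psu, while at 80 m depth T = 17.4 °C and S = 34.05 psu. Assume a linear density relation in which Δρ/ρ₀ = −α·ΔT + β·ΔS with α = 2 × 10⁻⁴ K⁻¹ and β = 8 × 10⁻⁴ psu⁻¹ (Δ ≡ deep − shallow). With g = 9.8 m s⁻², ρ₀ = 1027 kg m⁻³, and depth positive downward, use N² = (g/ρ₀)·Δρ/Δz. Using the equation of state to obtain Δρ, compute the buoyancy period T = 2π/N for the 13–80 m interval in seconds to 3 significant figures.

ΔT = +0.0 K, ΔS = +0.56 psu (deep − shallow).
Δρ/ρ₀ = −αΔT + βΔS = 0 + 4.48 × 10⁻⁴ = 4.48 × 10⁻⁴, so Δρ ≈ 0.4601 kg m⁻³.
N² = (g/ρ₀)·Δρ/Δz = g·(Δρ/ρ₀)/Δz = 9.8 × 4.48 × 10⁻⁴ / 67 = 6.5528 × 10⁻⁵ s⁻².
N = √(6.5528 × 10⁻⁵) = 8.0949 × 10⁻³ rad s⁻¹ → T = 2π/N = 776.19 s ≈ 776 s.

776 s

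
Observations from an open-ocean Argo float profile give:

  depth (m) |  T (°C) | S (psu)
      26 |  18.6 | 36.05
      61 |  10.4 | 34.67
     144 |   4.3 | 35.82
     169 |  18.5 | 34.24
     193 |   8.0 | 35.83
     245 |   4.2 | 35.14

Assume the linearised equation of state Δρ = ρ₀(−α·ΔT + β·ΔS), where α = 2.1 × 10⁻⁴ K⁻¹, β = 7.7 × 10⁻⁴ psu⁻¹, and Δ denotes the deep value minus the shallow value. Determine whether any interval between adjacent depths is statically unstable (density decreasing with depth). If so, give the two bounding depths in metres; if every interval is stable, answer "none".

144–169 m

Evaluate Δρ/ρ₀ = −αΔT + βΔS across each adjacent pair:
  26–61 m: −αΔT+βΔS = −(2.1 × 10⁻⁴)(-8.2)+(7.7 × 10⁻⁴)(-1.38) = 6.6 × 10⁻⁴ → stable
  61–144 m: −αΔT+βΔS = −(2.1 × 10⁻⁴)(-6.1)+(7.7 × 10⁻⁴)(+1.15) = 2.2 × 10⁻³ → stable
  144–169 m: −αΔT+βΔS = −(2.1 × 10⁻⁴)(+14.2)+(7.7 × 10⁻⁴)(-1.58) = -4.2 × 10⁻³ → UNSTABLE
  169–193 m: −αΔT+βΔS = −(2.1 × 10⁻⁴)(-10.5)+(7.7 × 10⁻⁴)(+1.59) = 3.4 × 10⁻³ → stable
  193–245 m: −αΔT+βΔS = −(2.1 × 10⁻⁴)(-3.8)+(7.7 × 10⁻⁴)(-0.69) = 2.7 × 10⁻⁴ → stable
The 144–169 m interval has Δρ < 0: lighter water underlies denser water.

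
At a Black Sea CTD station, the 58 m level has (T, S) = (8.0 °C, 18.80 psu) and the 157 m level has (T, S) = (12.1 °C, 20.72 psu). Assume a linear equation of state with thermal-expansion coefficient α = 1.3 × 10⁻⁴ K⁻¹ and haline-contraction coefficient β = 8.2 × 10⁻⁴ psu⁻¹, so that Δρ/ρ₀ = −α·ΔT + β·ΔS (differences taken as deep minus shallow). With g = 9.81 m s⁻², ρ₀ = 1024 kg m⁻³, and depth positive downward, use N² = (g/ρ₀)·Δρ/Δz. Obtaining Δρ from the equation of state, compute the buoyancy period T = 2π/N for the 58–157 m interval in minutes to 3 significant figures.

10.3 min

ΔT = +4.1 K, ΔS = +1.92 psu (deep − shallow).
Δρ/ρ₀ = −αΔT + βΔS = -5.33 × 10⁻⁴ + 1.5744 × 10⁻³ = 1.0414 × 10⁻³, so Δρ ≈ 1.066 kg m⁻³.
N² = (g/ρ₀)·Δρ/Δz = g·(Δρ/ρ₀)/Δz = 9.81 × 1.0414 × 10⁻³ / 99 = 1.0319 × 10⁻⁴ s⁻².
N = √(1.0319 × 10⁻⁴) = 0.010158 rad s⁻¹ → T = 2π/N = 618.55 s = 10.309 min ≈ 10.3 min.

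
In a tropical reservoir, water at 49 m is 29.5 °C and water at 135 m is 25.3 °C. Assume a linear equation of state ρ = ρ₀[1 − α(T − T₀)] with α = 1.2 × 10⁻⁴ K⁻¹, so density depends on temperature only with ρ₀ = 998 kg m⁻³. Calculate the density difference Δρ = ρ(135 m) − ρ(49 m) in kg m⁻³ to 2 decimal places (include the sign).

ΔT = -4.2 K, Δρ/ρ₀ = −αΔT = 5.04 × 10⁻⁴.
Δρ = 998 × (5.04 × 10⁻⁴) = +0.50 kg m⁻³.
Positive Δρ: denser below, stable.

+0.50 kg m⁻³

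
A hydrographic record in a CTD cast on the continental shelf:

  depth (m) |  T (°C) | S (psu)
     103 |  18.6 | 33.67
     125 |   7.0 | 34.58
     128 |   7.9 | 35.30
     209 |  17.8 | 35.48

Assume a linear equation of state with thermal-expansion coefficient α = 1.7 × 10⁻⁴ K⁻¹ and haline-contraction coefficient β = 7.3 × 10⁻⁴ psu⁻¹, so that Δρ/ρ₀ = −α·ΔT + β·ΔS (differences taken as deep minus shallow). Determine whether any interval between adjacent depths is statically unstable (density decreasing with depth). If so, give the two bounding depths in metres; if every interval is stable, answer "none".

128–209 m

Evaluate Δρ/ρ₀ = −αΔT + βΔS across each adjacent pair:
  103–125 m: −αΔT+βΔS = −(1.7 × 10⁻⁴)(-11.6)+(7.3 × 10⁻⁴)(+0.91) = 2.6 × 10⁻³ → stable
  125–128 m: −αΔT+βΔS = −(1.7 × 10⁻⁴)(+0.9)+(7.3 × 10⁻⁴)(+0.72) = 3.7 × 10⁻⁴ → stable
  128–209 m: −αΔT+βΔS = −(1.7 × 10⁻⁴)(+9.9)+(7.3 × 10⁻⁴)(+0.18) = -1.6 × 10⁻³ → UNSTABLE
The 128–209 m interval has Δρ < 0: lighter water underlies denser water.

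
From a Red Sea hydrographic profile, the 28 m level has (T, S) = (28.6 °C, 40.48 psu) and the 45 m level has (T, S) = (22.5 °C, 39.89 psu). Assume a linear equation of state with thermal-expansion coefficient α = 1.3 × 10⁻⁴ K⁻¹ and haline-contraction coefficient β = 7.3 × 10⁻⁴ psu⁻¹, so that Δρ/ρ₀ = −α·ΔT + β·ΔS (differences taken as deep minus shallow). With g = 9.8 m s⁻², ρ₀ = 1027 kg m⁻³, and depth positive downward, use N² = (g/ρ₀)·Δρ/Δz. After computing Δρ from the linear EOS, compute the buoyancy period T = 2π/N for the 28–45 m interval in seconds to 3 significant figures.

435 s

ΔT = -6.1 K, ΔS = -0.59 psu (deep − shallow).
Δρ/ρ₀ = −αΔT + βΔS = 7.93 × 10⁻⁴ − 4.307 × 10⁻⁴ = 3.623 × 10⁻⁴, so Δρ ≈ 0.3721 kg m⁻³.
N² = (g/ρ₀)·Δρ/Δz = g·(Δρ/ρ₀)/Δz = 9.8 × 3.623 × 10⁻⁴ / 17 = 2.0886 × 10⁻⁴ s⁻².
N = √(2.0886 × 10⁻⁴) = 0.014452 rad s⁻¹ → T = 2π/N = 434.76 s ≈ 435 s.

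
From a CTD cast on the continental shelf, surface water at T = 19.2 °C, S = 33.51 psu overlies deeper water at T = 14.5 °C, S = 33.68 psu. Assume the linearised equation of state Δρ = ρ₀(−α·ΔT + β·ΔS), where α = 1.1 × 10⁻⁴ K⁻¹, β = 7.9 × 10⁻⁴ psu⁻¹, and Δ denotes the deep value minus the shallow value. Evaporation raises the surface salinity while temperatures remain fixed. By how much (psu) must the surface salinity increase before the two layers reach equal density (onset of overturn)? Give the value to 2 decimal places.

0.82 psu

Neutral buoyancy requires −α(T_deep − T_surf) + β(S_deep − S_surf′) = 0.
S_surf′ = S_deep − (α/β)·ΔT = 33.68 − (1.1 × 10⁻⁴/7.9 × 10⁻⁴)·(-4.7) = 34.3344 psu.
Increase required: 34.3344 − 33.51 = 0.8244 psu.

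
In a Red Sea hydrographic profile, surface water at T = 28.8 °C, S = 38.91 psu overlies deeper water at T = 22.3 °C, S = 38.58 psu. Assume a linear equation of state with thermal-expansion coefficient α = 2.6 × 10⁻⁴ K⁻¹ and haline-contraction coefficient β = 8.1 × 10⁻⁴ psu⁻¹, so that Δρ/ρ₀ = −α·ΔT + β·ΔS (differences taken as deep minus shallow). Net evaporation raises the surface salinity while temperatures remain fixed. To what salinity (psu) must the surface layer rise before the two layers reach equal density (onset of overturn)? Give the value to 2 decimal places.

40.67 psu

Neutral buoyancy requires −α(T_deep − T_surf) + β(S_deep − S_surf′) = 0.
S_surf′ = S_deep − (α/β)·ΔT = 38.58 − (2.6 × 10⁻⁴/8.1 × 10⁻⁴)·(-6.5) = 40.6664 psu.
Increase required: 40.6664 − 38.91 = 1.7564 psu.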